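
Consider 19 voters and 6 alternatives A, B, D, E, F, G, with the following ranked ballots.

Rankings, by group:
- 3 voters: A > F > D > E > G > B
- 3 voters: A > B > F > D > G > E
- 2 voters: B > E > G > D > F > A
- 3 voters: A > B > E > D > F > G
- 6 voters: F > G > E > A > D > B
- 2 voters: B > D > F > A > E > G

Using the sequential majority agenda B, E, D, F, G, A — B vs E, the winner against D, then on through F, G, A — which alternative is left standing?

Round 1: B vs E — 10–9, B advances.
Round 2: B vs D — 10–9, B advances.
Round 3: B vs F — 10–9, B advances.
Round 4: B vs G — 10–9, B advances.
Round 5: B vs A — 4–15, A advances.
A survives the agenda.

A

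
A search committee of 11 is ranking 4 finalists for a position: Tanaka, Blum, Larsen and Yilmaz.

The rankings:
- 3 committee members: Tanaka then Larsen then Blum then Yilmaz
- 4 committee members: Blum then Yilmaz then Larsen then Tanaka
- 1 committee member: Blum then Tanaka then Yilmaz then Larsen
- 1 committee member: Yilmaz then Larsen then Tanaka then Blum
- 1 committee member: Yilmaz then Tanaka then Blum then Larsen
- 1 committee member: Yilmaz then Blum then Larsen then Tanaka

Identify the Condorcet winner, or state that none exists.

Head-to-head results (11 committee members):
Tanaka–Blum: Blum 6–5.
Tanaka–Larsen: Larsen 6–5.
Tanaka vs Yilmaz: Yilmaz wins 7–4.
Blum vs Larsen: Blum wins 7–4.
Blum vs Yilmaz: Blum, 8–3.
Larsen–Yilmaz: Yilmaz 8–3.
Blum wins every pairwise contest, so Blum is the Condorcet winner.

Blum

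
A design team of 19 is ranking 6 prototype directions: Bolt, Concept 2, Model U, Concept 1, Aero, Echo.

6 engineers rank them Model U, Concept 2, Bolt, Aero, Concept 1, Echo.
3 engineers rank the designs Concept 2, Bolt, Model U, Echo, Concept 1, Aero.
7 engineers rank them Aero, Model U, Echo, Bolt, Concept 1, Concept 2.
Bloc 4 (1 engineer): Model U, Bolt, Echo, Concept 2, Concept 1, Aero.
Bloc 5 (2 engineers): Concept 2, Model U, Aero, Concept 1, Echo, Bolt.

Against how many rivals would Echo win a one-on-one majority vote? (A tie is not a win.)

1

Echo against each rival (19 engineers):
Echo vs Bolt: Bolt wins 10–9.
Echo vs Concept 2: Echo is ranked higher on 7+1 = 8 ballots, Concept 2 on 11. Concept 2 wins 11–8.
Echo vs Model U: Echo is ranked higher on 0 ballots, Model U on 19. Model U wins 19–0.
Echo vs Concept 1: Echo preferred on 3+7+1 = 11 ballots; Echo wins 11–8.
Echo vs Aero: Aero, 15–4.
Echo beats Concept 1; loses to Bolt, Concept 2, Model U, Aero — 1 pairwise win.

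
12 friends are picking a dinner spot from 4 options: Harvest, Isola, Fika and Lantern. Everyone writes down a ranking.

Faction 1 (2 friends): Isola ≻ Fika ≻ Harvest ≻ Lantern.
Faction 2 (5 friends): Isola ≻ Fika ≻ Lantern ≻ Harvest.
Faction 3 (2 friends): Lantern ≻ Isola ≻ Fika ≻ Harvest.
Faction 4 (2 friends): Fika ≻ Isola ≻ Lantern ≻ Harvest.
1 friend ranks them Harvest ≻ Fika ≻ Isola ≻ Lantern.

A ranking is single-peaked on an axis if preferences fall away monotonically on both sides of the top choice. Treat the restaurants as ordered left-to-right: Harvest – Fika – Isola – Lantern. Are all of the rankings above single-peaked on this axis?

yes

Axis positions: Harvest=1, Fika=2, Isola=3, Lantern=4.
Faction 1 (peak Isola at position 3): ranking walks positions 3-2-1-4, expanding outward from the peak — single-peaked.
Faction 2 (peak Isola at position 3): ranking walks positions 3-2-4-1, expanding outward from the peak — single-peaked.
Faction 3 (peak Lantern at position 4): ranking walks positions 4-3-2-1, expanding outward from the peak — single-peaked.
Faction 4 (peak Fika at position 2): ranking walks positions 2-3-4-1, expanding outward from the peak — single-peaked.
Faction 5 (peak Harvest at position 1): ranking walks positions 1-2-3-4, expanding outward from the peak — single-peaked.
Every ranking is single-peaked on this axis.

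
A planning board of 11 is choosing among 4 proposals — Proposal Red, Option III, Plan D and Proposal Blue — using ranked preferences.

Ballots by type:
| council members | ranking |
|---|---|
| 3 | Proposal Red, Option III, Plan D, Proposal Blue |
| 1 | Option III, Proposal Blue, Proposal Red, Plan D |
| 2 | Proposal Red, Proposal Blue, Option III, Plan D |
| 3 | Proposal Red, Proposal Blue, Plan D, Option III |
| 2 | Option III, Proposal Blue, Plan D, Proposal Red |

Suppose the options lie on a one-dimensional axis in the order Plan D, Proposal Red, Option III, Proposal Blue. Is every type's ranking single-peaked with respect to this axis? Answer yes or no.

Axis positions: Plan D=1, Proposal Red=2, Option III=3, Proposal Blue=4.
Type 1 (peak Proposal Red at position 2): ranking walks positions 2-3-1-4, expanding outward from the peak — single-peaked.
Type 2 (peak Option III at position 3): ranking walks positions 3-4-2-1, expanding outward from the peak — single-peaked.
Type 3: ranking walks positions 2-4-3-1; Proposal Blue is ranked above Option III even though Option III lies between Proposal Blue and the peak Proposal Red on the axis — preferences dip and rise again. Not single-peaked.
Type 4: ranking walks positions 2-4-1-3; Proposal Blue is ranked above Option III even though Option III lies between Proposal Blue and the peak Proposal Red on the axis — preferences dip and rise again. Not single-peaked.
Type 5: ranking walks positions 3-4-1-2; Plan D is ranked above Proposal Red even though Proposal Red lies between Plan D and the peak Option III on the axis — preferences dip and rise again. Not single-peaked.
Type 3 violates single-peakedness, so the profile is not single-peaked on this axis.

no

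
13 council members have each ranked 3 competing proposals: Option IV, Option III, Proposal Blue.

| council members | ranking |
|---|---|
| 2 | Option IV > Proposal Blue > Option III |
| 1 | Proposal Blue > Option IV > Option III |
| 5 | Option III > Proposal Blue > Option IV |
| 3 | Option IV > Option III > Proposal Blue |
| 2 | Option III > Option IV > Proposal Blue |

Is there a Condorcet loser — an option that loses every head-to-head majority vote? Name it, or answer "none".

Proposal Blue

Pairwise majorities:
Option IV vs Option III: 2+1+3 = 6 for Option IV, 7 for Option III — Option III by 7–6.
Option IV vs Proposal Blue: 2+3+2 = 7 for Option IV, 6 for Proposal Blue — Option IV by 7–6.
Option III vs Proposal Blue: 10 to 3, Option III.
Proposal Blue loses to every other option — it is the Condorcet loser.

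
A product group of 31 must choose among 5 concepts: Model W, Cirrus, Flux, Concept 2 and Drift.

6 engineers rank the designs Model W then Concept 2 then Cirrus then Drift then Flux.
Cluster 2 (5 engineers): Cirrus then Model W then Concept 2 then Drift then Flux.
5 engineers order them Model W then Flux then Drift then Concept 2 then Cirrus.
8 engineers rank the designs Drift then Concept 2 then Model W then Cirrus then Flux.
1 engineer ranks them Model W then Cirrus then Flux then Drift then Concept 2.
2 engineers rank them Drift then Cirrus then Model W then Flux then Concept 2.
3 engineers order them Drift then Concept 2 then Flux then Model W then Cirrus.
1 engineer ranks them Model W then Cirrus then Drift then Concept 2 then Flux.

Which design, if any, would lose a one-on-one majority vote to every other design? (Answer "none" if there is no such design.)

Flux

Pairwise majorities:
Model W vs Cirrus: Model W wins 24–7.
Model W vs Flux: Model W preferred on 28 ballots; Model W wins 28–3.
Model W vs Concept 2: 20 to 11, Model W.
Model W vs Drift: Model W, 18–13.
Cirrus vs Flux: Cirrus is ranked higher on 6+5+8+1+2+1 = 23 ballots, Flux on 8. Cirrus wins 23–8.
Cirrus vs Concept 2: 9 to 22, Concept 2.
Cirrus vs Drift: 6+5+1+1 = 13 for Cirrus, 18 for Drift — Drift by 18–13.
Flux vs Concept 2: 8 to 23, Concept 2.
Flux–Drift: Drift 25–6.
Concept 2 vs Drift: 11 to 20, Drift.
Flux loses to every other design — it is the Condorcet loser.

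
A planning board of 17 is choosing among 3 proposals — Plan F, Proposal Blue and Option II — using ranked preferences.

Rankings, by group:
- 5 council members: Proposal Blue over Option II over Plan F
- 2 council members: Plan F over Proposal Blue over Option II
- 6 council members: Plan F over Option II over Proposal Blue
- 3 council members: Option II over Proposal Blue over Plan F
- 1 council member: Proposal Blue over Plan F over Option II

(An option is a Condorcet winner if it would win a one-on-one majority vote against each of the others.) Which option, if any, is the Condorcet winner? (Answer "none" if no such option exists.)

none

Head-to-head results (17 council members):
Plan F vs Proposal Blue: Plan F preferred on 2+6 = 8 ballots; Proposal Blue wins 9–8.
Plan F–Option II: Plan F 9–8.
Proposal Blue–Option II: Option II 9–8.
Every option loses at least once (Plan F loses to Proposal Blue; Proposal Blue loses to Option II; Option II loses to Plan F). The majority relation contains the cycle Plan F → Option II → Proposal Blue → Plan F, so there is no Condorcet winner.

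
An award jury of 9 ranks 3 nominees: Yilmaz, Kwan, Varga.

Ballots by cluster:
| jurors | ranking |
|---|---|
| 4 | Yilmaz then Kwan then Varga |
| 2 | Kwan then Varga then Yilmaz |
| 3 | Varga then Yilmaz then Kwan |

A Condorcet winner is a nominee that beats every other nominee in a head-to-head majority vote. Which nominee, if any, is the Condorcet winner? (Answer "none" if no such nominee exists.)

Head-to-head results (9 jurors):
Yilmaz vs Kwan: Yilmaz wins 7–2.
Yilmaz vs Varga: 4 for Yilmaz, 5 for Varga — Varga by 5–4.
Kwan vs Varga: Kwan is ranked higher on 4+2 = 6 ballots, Varga on 3. Kwan wins 6–3.
No nominee is unbeaten: Yilmaz loses to Varga; Kwan loses to Yilmaz; Varga loses to Kwan. In particular Yilmaz → Kwan → Varga → Yilmaz is a majority cycle — no Condorcet winner exists.

none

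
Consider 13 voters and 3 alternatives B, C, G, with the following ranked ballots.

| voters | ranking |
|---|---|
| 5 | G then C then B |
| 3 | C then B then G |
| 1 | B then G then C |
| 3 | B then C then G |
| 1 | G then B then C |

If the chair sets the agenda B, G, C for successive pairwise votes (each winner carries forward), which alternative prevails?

C

Round 1: B vs G — 7–6, B advances.
Round 2: B vs C — 5–8, C advances.
The agenda winner is C.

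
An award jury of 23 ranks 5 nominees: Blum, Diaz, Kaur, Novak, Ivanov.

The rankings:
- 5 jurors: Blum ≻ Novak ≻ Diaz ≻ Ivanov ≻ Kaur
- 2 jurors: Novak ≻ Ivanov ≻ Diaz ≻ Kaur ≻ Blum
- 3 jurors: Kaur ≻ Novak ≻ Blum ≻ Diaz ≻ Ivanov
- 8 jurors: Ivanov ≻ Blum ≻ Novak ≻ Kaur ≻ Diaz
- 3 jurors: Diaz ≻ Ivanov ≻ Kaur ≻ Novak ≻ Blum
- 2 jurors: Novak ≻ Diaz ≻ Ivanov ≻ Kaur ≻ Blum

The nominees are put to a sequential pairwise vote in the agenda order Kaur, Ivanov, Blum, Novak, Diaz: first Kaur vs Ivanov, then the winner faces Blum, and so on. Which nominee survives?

Round 1: Kaur vs Ivanov — 3–20, Ivanov advances.
Round 2: Ivanov vs Blum — 15–8, Ivanov advances.
Round 3: Ivanov vs Novak — 11–12, Novak advances.
Round 4: Novak vs Diaz — 20–3, Novak advances.
The agenda winner is Novak.

Novak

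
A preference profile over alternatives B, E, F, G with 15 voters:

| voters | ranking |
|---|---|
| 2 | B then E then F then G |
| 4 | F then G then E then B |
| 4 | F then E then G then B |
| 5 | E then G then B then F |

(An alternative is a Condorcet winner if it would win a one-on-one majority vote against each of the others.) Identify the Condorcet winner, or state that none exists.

F

Check each pair by majority over 15 ballots:
B vs E: E wins 13–2.
B vs F: F, 8–7.
B vs G: G wins 13–2.
E–F: F 8–7.
E vs G: E wins 11–4.
F vs G: F, 10–5.
Only F has no losses; F is the Condorcet winner.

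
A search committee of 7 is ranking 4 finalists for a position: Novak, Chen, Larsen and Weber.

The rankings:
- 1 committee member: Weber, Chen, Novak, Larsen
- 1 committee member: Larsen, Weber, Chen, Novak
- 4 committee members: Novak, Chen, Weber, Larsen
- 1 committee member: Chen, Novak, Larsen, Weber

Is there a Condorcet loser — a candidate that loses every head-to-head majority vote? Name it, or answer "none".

Larsen

Pairwise majorities:
Novak vs Chen: 4 for Novak, 3 for Chen — Novak by 4–3.
Novak vs Larsen: Novak wins 6–1.
Novak vs Weber: Novak is ranked higher on 4+1 = 5 ballots, Weber on 2. Novak wins 5–2.
Chen vs Larsen: Chen wins 6–1.
Chen vs Weber: 5 to 2, Chen.
Larsen vs Weber: 2 to 5, Weber.
Larsen loses to every other candidate — it is the Condorcet loser.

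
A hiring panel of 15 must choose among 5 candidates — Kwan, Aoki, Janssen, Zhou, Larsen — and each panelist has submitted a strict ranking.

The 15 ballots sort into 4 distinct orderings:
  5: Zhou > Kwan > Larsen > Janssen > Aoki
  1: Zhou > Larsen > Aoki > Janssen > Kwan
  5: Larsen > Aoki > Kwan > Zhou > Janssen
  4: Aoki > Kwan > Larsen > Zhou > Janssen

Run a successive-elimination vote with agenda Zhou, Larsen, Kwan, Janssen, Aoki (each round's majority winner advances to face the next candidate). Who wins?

Aoki

Round 1: Zhou vs Larsen — 6–9, Larsen advances.
Round 2: Larsen vs Kwan — 6–9, Kwan advances.
Round 3: Kwan vs Janssen — 14–1, Kwan advances.
Round 4: Kwan vs Aoki — 5–10, Aoki advances.
Aoki survives the agenda.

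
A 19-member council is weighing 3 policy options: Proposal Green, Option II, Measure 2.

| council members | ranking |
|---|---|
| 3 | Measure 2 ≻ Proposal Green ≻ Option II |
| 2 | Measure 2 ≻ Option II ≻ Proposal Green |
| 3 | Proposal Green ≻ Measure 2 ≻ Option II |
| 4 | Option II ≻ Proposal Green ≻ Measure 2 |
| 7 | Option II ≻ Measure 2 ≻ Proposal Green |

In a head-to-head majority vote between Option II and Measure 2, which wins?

Ballots ranking Option II above Measure 2: 4 + 7 = 11.
Ballots ranking Measure 2 above Option II: 19 − 11 = 8.
Option II wins the head-to-head 11–8.

Option II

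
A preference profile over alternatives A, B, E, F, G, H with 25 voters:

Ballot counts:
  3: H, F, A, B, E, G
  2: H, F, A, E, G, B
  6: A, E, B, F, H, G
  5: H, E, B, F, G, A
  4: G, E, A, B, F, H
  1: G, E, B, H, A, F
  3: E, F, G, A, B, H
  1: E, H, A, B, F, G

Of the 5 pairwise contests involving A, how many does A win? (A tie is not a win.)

A against each rival (25 voters):
A vs B: A preferred on 3+2+6+4+3+1 = 19 ballots; A wins 19–6.
A–E: E 14–11.
A vs F: 6+4+1+1 = 12 for A, 13 for F — F by 13–12.
A vs G: G, 13–12.
A vs H: 13 to 12, A.
A beats B, H; loses to E, F, G — 2 pairwise wins.

2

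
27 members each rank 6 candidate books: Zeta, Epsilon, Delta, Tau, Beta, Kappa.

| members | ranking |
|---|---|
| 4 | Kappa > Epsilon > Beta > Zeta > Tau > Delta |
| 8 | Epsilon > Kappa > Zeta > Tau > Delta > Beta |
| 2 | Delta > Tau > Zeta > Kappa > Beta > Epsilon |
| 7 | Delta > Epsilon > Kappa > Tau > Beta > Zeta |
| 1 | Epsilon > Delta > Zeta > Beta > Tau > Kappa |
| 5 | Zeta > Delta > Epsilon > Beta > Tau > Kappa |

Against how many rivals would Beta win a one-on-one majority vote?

Beta against each rival (27 members):
Beta vs Zeta: Zeta, 16–11.
Beta vs Epsilon: 2 for Beta, 25 for Epsilon — Epsilon by 25–2.
Beta vs Delta: Beta preferred on 4 ballots; Delta wins 23–4.
Beta vs Tau: Beta preferred on 4+1+5 = 10 ballots; Tau wins 17–10.
Beta vs Kappa: Kappa, 21–6.
Beta beats no one; loses to Zeta, Epsilon, Delta, Tau, Kappa — 0 pairwise wins.

0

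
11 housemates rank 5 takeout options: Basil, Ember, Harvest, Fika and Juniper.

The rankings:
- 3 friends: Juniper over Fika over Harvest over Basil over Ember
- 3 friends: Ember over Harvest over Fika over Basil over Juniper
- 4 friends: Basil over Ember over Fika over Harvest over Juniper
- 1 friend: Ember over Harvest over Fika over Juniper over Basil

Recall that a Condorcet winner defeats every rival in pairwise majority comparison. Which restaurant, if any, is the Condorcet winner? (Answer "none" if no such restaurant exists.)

Head-to-head results (11 friends):
Basil vs Ember: Basil is ranked higher on 3+4 = 7 ballots, Ember on 4. Basil wins 7–4.
Basil vs Harvest: Basil is ranked higher on 4 ballots, Harvest on 7. Harvest wins 7–4.
Basil vs Fika: 4 for Basil, 7 for Fika — Fika by 7–4.
Basil vs Juniper: Basil is ranked higher on 3+4 = 7 ballots, Juniper on 4. Basil wins 7–4.
Ember vs Harvest: 3+4+1 = 8 for Ember, 3 for Harvest — Ember by 8–3.
Ember vs Fika: 8 to 3, Ember.
Ember vs Juniper: 8 to 3, Ember.
Harvest vs Fika: Harvest is ranked higher on 3+1 = 4 ballots, Fika on 7. Fika wins 7–4.
Harvest vs Juniper: 3+4+1 = 8 for Harvest, 3 for Juniper — Harvest by 8–3.
Fika vs Juniper: Fika preferred on 3+4+1 = 8 ballots; Fika wins 8–3.
Each restaurant drops at least one matchup (Basil loses to Harvest; Ember loses to Basil; Harvest loses to Ember; Fika loses to Ember; Juniper loses to Basil); the cycle Basil > Ember > Harvest > Basil rules out a Condorcet winner.

none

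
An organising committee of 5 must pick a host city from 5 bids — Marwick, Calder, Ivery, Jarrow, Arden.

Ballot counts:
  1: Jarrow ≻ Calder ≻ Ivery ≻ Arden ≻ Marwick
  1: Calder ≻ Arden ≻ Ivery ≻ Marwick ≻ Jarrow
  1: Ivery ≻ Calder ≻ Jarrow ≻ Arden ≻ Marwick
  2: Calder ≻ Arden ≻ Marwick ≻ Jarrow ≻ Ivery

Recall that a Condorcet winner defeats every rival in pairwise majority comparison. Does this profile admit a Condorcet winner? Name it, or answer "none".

Head-to-head results (5 organisers):
Marwick vs Calder: Calder wins 5–0.
Marwick vs Ivery: Ivery, 3–2.
Marwick vs Jarrow: Marwick wins 3–2.
Marwick vs Arden: Arden wins 5–0.
Calder–Ivery: Calder 4–1.
Calder–Jarrow: Calder 4–1.
Calder–Arden: Calder 5–0.
Ivery vs Jarrow: Jarrow wins 3–2.
Ivery vs Arden: Arden, 3–2.
Jarrow vs Arden: Arden, 3–2.
Only Calder has no losses; Calder is the Condorcet winner.

Calder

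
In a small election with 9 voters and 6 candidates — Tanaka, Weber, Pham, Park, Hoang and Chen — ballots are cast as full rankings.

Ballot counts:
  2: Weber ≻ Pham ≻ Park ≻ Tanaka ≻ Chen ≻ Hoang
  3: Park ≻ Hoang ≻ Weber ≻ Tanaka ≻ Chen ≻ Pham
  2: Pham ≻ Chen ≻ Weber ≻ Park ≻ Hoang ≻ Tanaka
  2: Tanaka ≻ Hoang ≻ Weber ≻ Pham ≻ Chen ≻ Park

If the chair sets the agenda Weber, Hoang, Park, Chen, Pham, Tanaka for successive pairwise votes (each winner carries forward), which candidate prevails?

Tanaka

Round 1: Weber vs Hoang — 4–5, Hoang advances.
Round 2: Hoang vs Park — 2–7, Park advances.
Round 3: Park vs Chen — 5–4, Park advances.
Round 4: Park vs Pham — 3–6, Pham advances.
Round 5: Pham vs Tanaka — 4–5, Tanaka advances.
Tanaka survives the agenda.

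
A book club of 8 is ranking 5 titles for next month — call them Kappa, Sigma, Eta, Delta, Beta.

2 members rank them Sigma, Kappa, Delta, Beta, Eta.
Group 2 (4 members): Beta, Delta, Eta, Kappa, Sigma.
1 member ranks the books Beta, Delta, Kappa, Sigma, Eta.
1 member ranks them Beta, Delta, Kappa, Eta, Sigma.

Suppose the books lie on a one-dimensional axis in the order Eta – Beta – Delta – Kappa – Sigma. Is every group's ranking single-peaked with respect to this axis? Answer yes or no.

Axis positions: Eta=1, Beta=2, Delta=3, Kappa=4, Sigma=5.
Group 1 (peak Sigma at position 5): ranking walks positions 5-4-3-2-1, expanding outward from the peak — single-peaked.
Group 2 (peak Beta at position 2): ranking walks positions 2-3-1-4-5, expanding outward from the peak — single-peaked.
Group 3 (peak Beta at position 2): ranking walks positions 2-3-4-5-1, expanding outward from the peak — single-peaked.
Group 4 (peak Beta at position 2): ranking walks positions 2-3-4-1-5, expanding outward from the peak — single-peaked.
Every ranking is single-peaked on this axis.

yes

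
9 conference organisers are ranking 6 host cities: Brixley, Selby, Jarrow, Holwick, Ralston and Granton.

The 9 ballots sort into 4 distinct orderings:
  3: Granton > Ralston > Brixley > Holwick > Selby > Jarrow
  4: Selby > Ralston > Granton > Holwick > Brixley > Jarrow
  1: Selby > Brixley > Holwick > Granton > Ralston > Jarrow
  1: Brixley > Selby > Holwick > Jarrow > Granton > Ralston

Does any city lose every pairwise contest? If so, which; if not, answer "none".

Jarrow

Pairwise majorities:
Brixley–Selby: Selby 5–4.
Brixley vs Jarrow: Brixley, 9–0.
Brixley–Holwick: Brixley 5–4.
Brixley–Ralston: Ralston 7–2.
Brixley–Granton: Granton 7–2.
Selby–Jarrow: Selby 9–0.
Selby vs Holwick: Selby, 6–3.
Selby vs Ralston: Selby, 6–3.
Selby vs Granton: Selby is ranked higher on 4+1+1 = 6 ballots, Granton on 3. Selby wins 6–3.
Jarrow vs Holwick: Holwick wins 9–0.
Jarrow vs Ralston: Jarrow preferred on 1 ballot; Ralston wins 8–1.
Jarrow vs Granton: Granton wins 8–1.
Holwick–Ralston: Ralston 7–2.
Holwick–Granton: Granton 7–2.
Ralston vs Granton: Granton wins 5–4.
Jarrow is beaten in every head-to-head and is the Condorcet loser.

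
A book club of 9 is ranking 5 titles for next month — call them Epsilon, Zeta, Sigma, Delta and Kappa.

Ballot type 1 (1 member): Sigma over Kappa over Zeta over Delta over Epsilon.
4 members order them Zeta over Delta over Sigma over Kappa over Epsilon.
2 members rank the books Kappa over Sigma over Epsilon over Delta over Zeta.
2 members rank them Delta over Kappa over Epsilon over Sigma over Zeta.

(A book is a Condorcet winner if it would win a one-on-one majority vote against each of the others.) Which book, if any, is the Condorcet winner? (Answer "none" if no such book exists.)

none

Head-to-head results (9 members):
Epsilon vs Zeta: Zeta, 5–4.
Epsilon–Sigma: Sigma 7–2.
Epsilon vs Delta: Delta wins 7–2.
Epsilon–Kappa: Kappa 9–0.
Zeta–Sigma: Sigma 5–4.
Zeta vs Delta: Zeta wins 5–4.
Zeta vs Kappa: Kappa, 5–4.
Sigma vs Delta: Delta, 6–3.
Sigma–Kappa: Sigma 5–4.
Delta vs Kappa: Delta, 6–3.
Every book loses at least once (Epsilon loses to Zeta; Zeta loses to Sigma; Sigma loses to Delta; Delta loses to Zeta; Kappa loses to Sigma). The majority relation contains the cycle Zeta > Delta > Sigma > Zeta, so there is no Condorcet winner.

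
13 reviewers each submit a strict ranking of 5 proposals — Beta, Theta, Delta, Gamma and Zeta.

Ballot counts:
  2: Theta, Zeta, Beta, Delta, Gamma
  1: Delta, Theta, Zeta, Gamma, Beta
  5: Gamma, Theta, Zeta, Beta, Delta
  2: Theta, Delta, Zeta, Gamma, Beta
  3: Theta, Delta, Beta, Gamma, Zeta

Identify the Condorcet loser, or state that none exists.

Pairwise majorities:
Beta vs Theta: Theta, 13–0.
Beta vs Delta: Beta is ranked higher on 2+5 = 7 ballots, Delta on 6. Beta wins 7–6.
Beta vs Gamma: Beta preferred on 2+3 = 5 ballots; Gamma wins 8–5.
Beta vs Zeta: Beta is ranked higher on 3 ballots, Zeta on 10. Zeta wins 10–3.
Theta vs Delta: Theta wins 12–1.
Theta vs Gamma: 2+1+2+3 = 8 for Theta, 5 for Gamma — Theta by 8–5.
Theta–Zeta: Theta 13–0.
Delta vs Gamma: Delta is ranked higher on 2+1+2+3 = 8 ballots, Gamma on 5. Delta wins 8–5.
Delta vs Zeta: 6 to 7, Zeta.
Gamma vs Zeta: 5+3 = 8 for Gamma, 5 for Zeta — Gamma by 8–5.
Every project wins at least one matchup (Beta beats Delta; Theta beats Beta; Delta beats Gamma; Gamma beats Beta; Zeta beats Beta), so there is no Condorcet loser.

none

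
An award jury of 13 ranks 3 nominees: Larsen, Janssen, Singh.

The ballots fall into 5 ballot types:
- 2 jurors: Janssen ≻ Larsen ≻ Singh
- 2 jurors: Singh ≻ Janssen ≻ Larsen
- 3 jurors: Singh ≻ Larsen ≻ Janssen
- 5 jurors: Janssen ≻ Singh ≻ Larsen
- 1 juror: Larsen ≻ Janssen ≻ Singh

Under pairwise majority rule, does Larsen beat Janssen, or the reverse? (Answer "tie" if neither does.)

Janssen

Ballots ranking Larsen above Janssen: 3 + 1 = 4.
Ballots ranking Janssen above Larsen: 13 − 4 = 9.
Janssen wins the head-to-head 9–4.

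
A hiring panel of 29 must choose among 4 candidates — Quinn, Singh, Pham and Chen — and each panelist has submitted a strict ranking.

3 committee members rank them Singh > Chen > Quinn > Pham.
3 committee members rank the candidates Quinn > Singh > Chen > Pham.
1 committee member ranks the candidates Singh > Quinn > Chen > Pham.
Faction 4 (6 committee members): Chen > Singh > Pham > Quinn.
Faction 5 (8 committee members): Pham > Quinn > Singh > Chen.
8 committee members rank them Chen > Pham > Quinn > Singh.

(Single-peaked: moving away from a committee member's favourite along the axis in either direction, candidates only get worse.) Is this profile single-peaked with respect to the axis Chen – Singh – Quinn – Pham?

no

Axis positions: Chen=1, Singh=2, Quinn=3, Pham=4.
Faction 1 (peak Singh at position 2): ranking walks positions 2-1-3-4, expanding outward from the peak — single-peaked.
Faction 2 (peak Quinn at position 3): ranking walks positions 3-2-1-4, expanding outward from the peak — single-peaked.
Faction 3 (peak Singh at position 2): ranking walks positions 2-3-1-4, expanding outward from the peak — single-peaked.
Faction 4: ranking walks positions 1-2-4-3; Pham is ranked above Quinn even though Quinn lies between Pham and the peak Chen on the axis — preferences dip and rise again. Not single-peaked.
Faction 5 (peak Pham at position 4): ranking walks positions 4-3-2-1, expanding outward from the peak — single-peaked.
Faction 6: ranking walks positions 1-4-3-2; Pham is ranked above Singh even though Singh lies between Pham and the peak Chen on the axis — preferences dip and rise again. Not single-peaked.
Faction 4 violates single-peakedness, so the profile is not single-peaked on this axis.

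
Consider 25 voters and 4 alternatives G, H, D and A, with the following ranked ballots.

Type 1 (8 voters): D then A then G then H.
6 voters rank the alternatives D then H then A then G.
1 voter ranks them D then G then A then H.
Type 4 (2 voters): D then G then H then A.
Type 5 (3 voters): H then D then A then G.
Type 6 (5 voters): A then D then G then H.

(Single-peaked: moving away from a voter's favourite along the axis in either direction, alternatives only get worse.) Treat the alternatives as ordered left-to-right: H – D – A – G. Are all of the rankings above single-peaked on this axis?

no

Axis positions: H=1, D=2, A=3, G=4.
Type 1 (peak D at position 2): ranking walks positions 2-3-4-1, expanding outward from the peak — single-peaked.
Type 2 (peak D at position 2): ranking walks positions 2-1-3-4, expanding outward from the peak — single-peaked.
Type 3: ranking walks positions 2-4-3-1; G is ranked above A even though A lies between G and the peak D on the axis — preferences dip and rise again. Not single-peaked.
Type 4: ranking walks positions 2-4-1-3; G is ranked above A even though A lies between G and the peak D on the axis — preferences dip and rise again. Not single-peaked.
Type 5 (peak H at position 1): ranking walks positions 1-2-3-4, expanding outward from the peak — single-peaked.
Type 6 (peak A at position 3): ranking walks positions 3-2-4-1, expanding outward from the peak — single-peaked.
Type 3 violates single-peakedness, so the profile is not single-peaked on this axis.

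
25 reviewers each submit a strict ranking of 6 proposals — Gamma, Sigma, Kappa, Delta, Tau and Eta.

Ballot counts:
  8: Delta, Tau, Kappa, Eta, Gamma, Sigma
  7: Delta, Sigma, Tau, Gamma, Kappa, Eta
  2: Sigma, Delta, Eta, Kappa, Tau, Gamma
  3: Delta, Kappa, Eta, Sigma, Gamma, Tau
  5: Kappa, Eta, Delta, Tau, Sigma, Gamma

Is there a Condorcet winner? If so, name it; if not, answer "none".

Delta

Pairwise majorities:
Gamma vs Sigma: Gamma preferred on 8 ballots; Sigma wins 17–8.
Gamma vs Kappa: 7 for Gamma, 18 for Kappa — Kappa by 18–7.
Gamma vs Delta: Gamma is ranked higher on 0 ballots, Delta on 25. Delta wins 25–0.
Gamma vs Tau: Gamma preferred on 3 ballots; Tau wins 22–3.
Gamma vs Eta: Gamma is ranked higher on 7 ballots, Eta on 18. Eta wins 18–7.
Sigma vs Kappa: 7+2 = 9 for Sigma, 16 for Kappa — Kappa by 16–9.
Sigma vs Delta: 2 to 23, Delta.
Sigma vs Tau: Sigma preferred on 7+2+3 = 12 ballots; Tau wins 13–12.
Sigma vs Eta: Sigma preferred on 7+2 = 9 ballots; Eta wins 16–9.
Kappa vs Delta: 5 to 20, Delta.
Kappa vs Tau: 10 to 15, Tau.
Kappa vs Eta: Kappa preferred on 8+7+3+5 = 23 ballots; Kappa wins 23–2.
Delta vs Tau: Delta is ranked higher on 8+7+2+3+5 = 25 ballots, Tau on 0. Delta wins 25–0.
Delta vs Eta: 20 to 5, Delta.
Tau vs Eta: 15 to 10, Tau.
Only Delta has no losses; Delta is the Condorcet winner.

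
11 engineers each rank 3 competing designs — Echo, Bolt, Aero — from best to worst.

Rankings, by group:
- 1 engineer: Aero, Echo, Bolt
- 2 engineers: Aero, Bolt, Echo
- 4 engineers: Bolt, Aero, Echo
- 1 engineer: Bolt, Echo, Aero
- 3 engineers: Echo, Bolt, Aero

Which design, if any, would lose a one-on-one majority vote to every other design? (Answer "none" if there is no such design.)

Pairwise majorities:
Echo–Bolt: Bolt 7–4.
Echo vs Aero: Echo preferred on 1+3 = 4 ballots; Aero wins 7–4.
Bolt vs Aero: 4+1+3 = 8 for Bolt, 3 for Aero — Bolt by 8–3.
Echo loses to every other design — it is the Condorcet loser.

Echo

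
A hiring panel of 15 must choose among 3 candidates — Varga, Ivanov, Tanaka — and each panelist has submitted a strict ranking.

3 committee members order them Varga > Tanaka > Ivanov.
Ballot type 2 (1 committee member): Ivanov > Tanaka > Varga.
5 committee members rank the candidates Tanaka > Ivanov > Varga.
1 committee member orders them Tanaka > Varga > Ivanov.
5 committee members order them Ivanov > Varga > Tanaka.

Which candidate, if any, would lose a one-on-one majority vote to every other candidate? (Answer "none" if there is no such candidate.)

none

Pairwise majorities:
Varga vs Ivanov: Ivanov, 11–4.
Varga vs Tanaka: Varga preferred on 3+5 = 8 ballots; Varga wins 8–7.
Ivanov vs Tanaka: Tanaka wins 9–6.
Every candidate wins at least one matchup (Varga beats Tanaka; Ivanov beats Varga; Tanaka beats Ivanov), so there is no Condorcet loser.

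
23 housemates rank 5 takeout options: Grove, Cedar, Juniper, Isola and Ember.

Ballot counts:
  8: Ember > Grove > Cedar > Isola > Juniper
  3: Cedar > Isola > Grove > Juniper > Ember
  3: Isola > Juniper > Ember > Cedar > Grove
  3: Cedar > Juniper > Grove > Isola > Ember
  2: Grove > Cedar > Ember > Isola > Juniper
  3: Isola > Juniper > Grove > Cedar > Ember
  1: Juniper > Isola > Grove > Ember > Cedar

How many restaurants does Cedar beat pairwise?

2

Cedar against each rival (23 friends):
Cedar vs Grove: Grove wins 14–9.
Cedar vs Juniper: Cedar wins 16–7.
Cedar vs Isola: 8+3+3+2 = 16 for Cedar, 7 for Isola — Cedar by 16–7.
Cedar vs Ember: Cedar is ranked higher on 3+3+2+3 = 11 ballots, Ember on 12. Ember wins 12–11.
Cedar beats Juniper, Isola; loses to Grove, Ember — 2 pairwise wins.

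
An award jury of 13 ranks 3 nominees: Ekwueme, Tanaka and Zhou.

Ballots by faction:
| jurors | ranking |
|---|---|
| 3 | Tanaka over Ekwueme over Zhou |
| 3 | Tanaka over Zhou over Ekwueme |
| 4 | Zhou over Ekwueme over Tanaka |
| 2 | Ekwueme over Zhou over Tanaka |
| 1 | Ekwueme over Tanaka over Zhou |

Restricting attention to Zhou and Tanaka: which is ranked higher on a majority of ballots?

Ballots ranking Zhou above Tanaka: 4 + 2 = 6.
Ballots ranking Tanaka above Zhou: 13 − 6 = 7.
Tanaka wins the head-to-head 7–6.

Tanaka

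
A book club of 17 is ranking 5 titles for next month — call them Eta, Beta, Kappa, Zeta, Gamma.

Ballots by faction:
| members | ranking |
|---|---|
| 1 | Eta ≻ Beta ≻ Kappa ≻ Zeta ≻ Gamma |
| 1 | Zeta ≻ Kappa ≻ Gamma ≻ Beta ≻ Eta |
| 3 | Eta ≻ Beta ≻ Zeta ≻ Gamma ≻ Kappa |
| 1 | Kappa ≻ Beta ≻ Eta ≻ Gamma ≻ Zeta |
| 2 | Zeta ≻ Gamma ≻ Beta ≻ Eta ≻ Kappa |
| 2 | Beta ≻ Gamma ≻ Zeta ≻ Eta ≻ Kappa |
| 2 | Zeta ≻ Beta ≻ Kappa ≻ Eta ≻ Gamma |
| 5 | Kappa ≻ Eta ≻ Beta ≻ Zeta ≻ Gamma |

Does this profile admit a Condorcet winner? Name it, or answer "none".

Check each pair by majority over 17 ballots:
Eta vs Beta: Eta is ranked higher on 1+3+5 = 9 ballots, Beta on 8. Eta wins 9–8.
Eta–Kappa: Kappa 9–8.
Eta–Zeta: Eta 10–7.
Eta vs Gamma: Eta is ranked higher on 1+3+1+2+5 = 12 ballots, Gamma on 5. Eta wins 12–5.
Beta vs Kappa: Beta wins 10–7.
Beta vs Zeta: 12 to 5, Beta.
Beta–Gamma: Beta 14–3.
Kappa vs Zeta: 7 to 10, Zeta.
Kappa vs Gamma: Kappa, 10–7.
Zeta vs Gamma: Zeta is ranked higher on 1+1+3+2+2+5 = 14 ballots, Gamma on 3. Zeta wins 14–3.
Each book drops at least one matchup (Eta loses to Kappa; Beta loses to Eta; Kappa loses to Beta; Zeta loses to Eta; Gamma loses to Eta); the cycle Eta → Beta → Kappa → Eta rules out a Condorcet winner.

none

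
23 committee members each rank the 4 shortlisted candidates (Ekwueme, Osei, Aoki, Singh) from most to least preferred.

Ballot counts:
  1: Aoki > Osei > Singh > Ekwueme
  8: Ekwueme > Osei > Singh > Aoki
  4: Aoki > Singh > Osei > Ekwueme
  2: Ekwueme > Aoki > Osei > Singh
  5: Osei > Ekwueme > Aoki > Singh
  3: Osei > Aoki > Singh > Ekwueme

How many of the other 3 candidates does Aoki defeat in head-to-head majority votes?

Aoki against each rival (23 committee members):
Aoki vs Ekwueme: 8 to 15, Ekwueme.
Aoki vs Osei: Aoki preferred on 1+4+2 = 7 ballots; Osei wins 16–7.
Aoki–Singh: Aoki 15–8.
Aoki beats Singh; loses to Ekwueme, Osei — 1 pairwise win.

1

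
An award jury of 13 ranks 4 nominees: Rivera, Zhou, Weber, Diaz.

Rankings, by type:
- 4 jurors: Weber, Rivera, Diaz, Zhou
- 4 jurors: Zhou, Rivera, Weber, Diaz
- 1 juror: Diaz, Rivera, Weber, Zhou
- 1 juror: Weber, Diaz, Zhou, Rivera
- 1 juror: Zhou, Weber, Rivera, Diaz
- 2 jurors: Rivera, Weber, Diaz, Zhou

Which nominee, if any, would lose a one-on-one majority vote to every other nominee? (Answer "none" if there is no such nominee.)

Zhou

Pairwise majorities:
Rivera vs Zhou: Rivera is ranked higher on 4+1+2 = 7 ballots, Zhou on 6. Rivera wins 7–6.
Rivera vs Weber: Rivera preferred on 4+1+2 = 7 ballots; Rivera wins 7–6.
Rivera vs Diaz: 4+4+1+2 = 11 for Rivera, 2 for Diaz — Rivera by 11–2.
Zhou vs Weber: 4+1 = 5 for Zhou, 8 for Weber — Weber by 8–5.
Zhou vs Diaz: 5 to 8, Diaz.
Weber vs Diaz: Weber, 12–1.
Zhou is beaten in every head-to-head and is the Condorcet loser.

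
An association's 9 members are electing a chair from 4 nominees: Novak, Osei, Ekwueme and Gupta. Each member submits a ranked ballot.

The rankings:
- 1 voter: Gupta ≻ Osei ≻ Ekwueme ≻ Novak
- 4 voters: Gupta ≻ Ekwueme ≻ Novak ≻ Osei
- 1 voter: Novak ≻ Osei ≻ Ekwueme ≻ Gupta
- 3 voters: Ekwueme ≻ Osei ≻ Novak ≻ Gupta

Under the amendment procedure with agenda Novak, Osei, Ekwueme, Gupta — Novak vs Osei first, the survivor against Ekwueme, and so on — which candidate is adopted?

Gupta

Round 1: Novak vs Osei — 5–4, Novak advances.
Round 2: Novak vs Ekwueme — 1–8, Ekwueme advances.
Round 3: Ekwueme vs Gupta — 4–5, Gupta advances.
The agenda winner is Gupta.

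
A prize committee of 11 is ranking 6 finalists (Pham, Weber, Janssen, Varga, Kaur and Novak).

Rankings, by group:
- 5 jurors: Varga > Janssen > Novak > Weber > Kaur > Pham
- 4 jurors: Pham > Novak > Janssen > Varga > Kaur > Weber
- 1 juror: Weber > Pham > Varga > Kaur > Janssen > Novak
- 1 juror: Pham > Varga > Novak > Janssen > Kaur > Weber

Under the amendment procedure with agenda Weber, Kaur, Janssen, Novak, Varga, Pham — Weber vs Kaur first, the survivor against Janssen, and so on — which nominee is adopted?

Pham

Round 1: Weber vs Kaur — 6–5, Weber advances.
Round 2: Weber vs Janssen — 1–10, Janssen advances.
Round 3: Janssen vs Novak — 6–5, Janssen advances.
Round 4: Janssen vs Varga — 4–7, Varga advances.
Round 5: Varga vs Pham — 5–6, Pham advances.
Pham survives the agenda.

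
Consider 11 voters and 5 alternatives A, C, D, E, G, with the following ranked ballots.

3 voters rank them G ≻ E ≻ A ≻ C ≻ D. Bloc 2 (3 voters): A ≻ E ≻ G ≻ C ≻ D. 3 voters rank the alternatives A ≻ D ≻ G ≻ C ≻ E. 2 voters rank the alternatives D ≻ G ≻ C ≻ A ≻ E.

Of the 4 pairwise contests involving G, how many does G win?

G against each rival (11 voters):
G vs A: A wins 6–5.
G vs C: G is ranked higher on 3+3+3+2 = 11 ballots, C on 0. G wins 11–0.
G vs D: 3+3 = 6 for G, 5 for D — G by 6–5.
G–E: G 8–3.
G beats C, D, E; loses to A — 3 pairwise wins.

3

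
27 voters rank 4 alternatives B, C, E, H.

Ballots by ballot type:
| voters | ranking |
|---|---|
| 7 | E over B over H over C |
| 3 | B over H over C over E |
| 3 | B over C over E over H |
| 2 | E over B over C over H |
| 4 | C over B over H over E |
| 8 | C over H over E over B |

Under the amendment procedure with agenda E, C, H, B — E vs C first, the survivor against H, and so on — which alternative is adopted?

B

Round 1: E vs C — 9–18, C advances.
Round 2: C vs H — 17–10, C advances.
Round 3: C vs B — 12–15, B advances.
The agenda winner is B.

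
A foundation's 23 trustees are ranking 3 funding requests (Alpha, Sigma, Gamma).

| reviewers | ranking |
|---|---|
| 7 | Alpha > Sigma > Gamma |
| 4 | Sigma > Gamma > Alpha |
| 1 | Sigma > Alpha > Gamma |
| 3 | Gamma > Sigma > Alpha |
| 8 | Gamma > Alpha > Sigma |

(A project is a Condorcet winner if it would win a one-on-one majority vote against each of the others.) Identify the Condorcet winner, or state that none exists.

none

Pairwise majorities:
Alpha vs Sigma: Alpha is ranked higher on 7+8 = 15 ballots, Sigma on 8. Alpha wins 15–8.
Alpha vs Gamma: Gamma wins 15–8.
Sigma vs Gamma: Sigma is ranked higher on 7+4+1 = 12 ballots, Gamma on 11. Sigma wins 12–11.
No project is unbeaten: Alpha loses to Gamma; Sigma loses to Alpha; Gamma loses to Sigma. In particular Alpha beats Sigma beats Gamma beats Alpha is a majority cycle — no Condorcet winner exists.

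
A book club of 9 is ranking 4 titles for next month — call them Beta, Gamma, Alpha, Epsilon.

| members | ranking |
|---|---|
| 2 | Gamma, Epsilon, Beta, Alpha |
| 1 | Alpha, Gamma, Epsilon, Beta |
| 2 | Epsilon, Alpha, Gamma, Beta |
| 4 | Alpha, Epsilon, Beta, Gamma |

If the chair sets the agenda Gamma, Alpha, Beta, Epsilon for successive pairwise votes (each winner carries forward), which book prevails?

Alpha

Round 1: Gamma vs Alpha — 2–7, Alpha advances.
Round 2: Alpha vs Beta — 7–2, Alpha advances.
Round 3: Alpha vs Epsilon — 5–4, Alpha advances.
Alpha survives the agenda.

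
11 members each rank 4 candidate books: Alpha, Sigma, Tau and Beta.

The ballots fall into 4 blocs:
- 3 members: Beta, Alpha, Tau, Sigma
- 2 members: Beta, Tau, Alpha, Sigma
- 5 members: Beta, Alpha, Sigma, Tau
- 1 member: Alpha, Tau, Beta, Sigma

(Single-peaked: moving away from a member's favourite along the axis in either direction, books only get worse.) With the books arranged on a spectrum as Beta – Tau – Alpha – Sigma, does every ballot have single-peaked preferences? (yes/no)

no

Axis positions: Beta=1, Tau=2, Alpha=3, Sigma=4.
Bloc 1: ranking walks positions 1-3-2-4; Alpha is ranked above Tau even though Tau lies between Alpha and the peak Beta on the axis — preferences dip and rise again. Not single-peaked.
Bloc 2 (peak Beta at position 1): ranking walks positions 1-2-3-4, expanding outward from the peak — single-peaked.
Bloc 3: ranking walks positions 1-3-4-2; Alpha is ranked above Tau even though Tau lies between Alpha and the peak Beta on the axis — preferences dip and rise again. Not single-peaked.
Bloc 4 (peak Alpha at position 3): ranking walks positions 3-2-1-4, expanding outward from the peak — single-peaked.
Bloc 1 violates single-peakedness, so the profile is not single-peaked on this axis.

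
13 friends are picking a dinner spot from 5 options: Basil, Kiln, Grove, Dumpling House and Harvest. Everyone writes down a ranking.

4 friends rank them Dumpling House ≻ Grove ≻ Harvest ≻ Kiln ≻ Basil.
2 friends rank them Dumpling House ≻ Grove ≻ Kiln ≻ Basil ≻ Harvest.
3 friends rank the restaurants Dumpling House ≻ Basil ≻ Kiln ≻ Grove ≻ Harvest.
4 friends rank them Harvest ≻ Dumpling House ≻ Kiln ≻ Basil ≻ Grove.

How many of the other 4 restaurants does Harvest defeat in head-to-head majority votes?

Harvest against each rival (13 friends):
Harvest vs Basil: 4+4 = 8 for Harvest, 5 for Basil — Harvest by 8–5.
Harvest vs Kiln: Harvest is ranked higher on 4+4 = 8 ballots, Kiln on 5. Harvest wins 8–5.
Harvest vs Grove: 4 to 9, Grove.
Harvest vs Dumpling House: Harvest preferred on 4 ballots; Dumpling House wins 9–4.
Harvest beats Basil, Kiln; loses to Grove, Dumpling House — 2 pairwise wins.

2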